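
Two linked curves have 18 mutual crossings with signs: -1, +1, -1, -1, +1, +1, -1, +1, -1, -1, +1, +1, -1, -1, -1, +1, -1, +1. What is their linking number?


Step 1: Count positive crossings: 8
Step 2: Count negative crossings: 10
Step 3: Sum of signs = 8 - 10 = -2
Step 4: Linking number = sum/2 = -2/2 = -1

-1


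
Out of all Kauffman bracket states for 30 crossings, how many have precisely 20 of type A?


We choose which 20 of 30 crossings get A-smoothings.
C(30, 20) = 30! / (20! * 10!)
= 30045015

30045015


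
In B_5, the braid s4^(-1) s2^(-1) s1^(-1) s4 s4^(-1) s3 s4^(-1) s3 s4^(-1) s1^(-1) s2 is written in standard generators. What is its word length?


The word length counts the number of generators (including inverses).
Listing each generator: s4^(-1), s2^(-1), s1^(-1), s4, s4^(-1), s3, s4^(-1), s3, s4^(-1), s1^(-1), s2
There are 11 generators in this braid word.

11


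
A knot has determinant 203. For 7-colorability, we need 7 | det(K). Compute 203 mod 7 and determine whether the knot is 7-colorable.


Step 1: A knot is p-colorable if and only if p divides its determinant.
Step 2: Compute 203 mod 7.
203 = 29 * 7 + 0
Step 3: 203 mod 7 = 0
Step 4: The knot is 7-colorable: yes

0


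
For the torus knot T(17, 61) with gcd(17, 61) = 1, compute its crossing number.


For a torus knot T(p, q) with gcd(p,q)=1,
the crossing number is min(p*(q-1), q*(p-1)).
p*(q-1) = 17*60 = 1020
q*(p-1) = 61*16 = 976
min(1020, 976) = 976

976


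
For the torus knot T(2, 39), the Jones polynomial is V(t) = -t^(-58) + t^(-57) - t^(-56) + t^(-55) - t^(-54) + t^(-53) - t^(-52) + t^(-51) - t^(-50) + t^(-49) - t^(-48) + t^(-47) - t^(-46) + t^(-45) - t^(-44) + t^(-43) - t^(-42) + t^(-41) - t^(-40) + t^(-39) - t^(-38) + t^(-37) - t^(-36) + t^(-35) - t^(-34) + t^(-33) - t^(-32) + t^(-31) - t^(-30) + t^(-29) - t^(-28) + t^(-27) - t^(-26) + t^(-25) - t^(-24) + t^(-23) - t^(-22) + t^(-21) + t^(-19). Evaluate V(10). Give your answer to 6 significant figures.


Substituting t = 10 into V(t) = -t^(-58) + t^(-57) - t^(-56) + t^(-55) - t^(-54) + t^(-53) - t^(-52) + t^(-51) - t^(-50) + t^(-49) - t^(-48) + t^(-47) - t^(-46) + t^(-45) - t^(-44) + t^(-43) - t^(-42) + t^(-41) - t^(-40) + t^(-39) - t^(-38) + t^(-37) - t^(-36) + t^(-35) - t^(-34) + t^(-33) - t^(-32) + t^(-31) - t^(-30) + t^(-29) - t^(-28) + t^(-27) - t^(-26) + t^(-25) - t^(-24) + t^(-23) - t^(-22) + t^(-21) + t^(-19):
  (-)t^(-58) = -1e-58
  (+)t^(-57) = 1e-57
  (-)t^(-56) = -1e-56
  (+)t^(-55) = 1e-55
  (-)t^(-54) = -1e-54
  (+)t^(-53) = 1e-53
  (-)t^(-52) = -1e-52
  (+)t^(-51) = 1e-51
  (-)t^(-50) = -1e-50
  (+)t^(-49) = 1e-49
  (-)t^(-48) = -1e-48
  (+)t^(-47) = 1e-47
  (-)t^(-46) = -1e-46
  (+)t^(-45) = 1e-45
  (-)t^(-44) = -1e-44
  (+)t^(-43) = 1e-43
  (-)t^(-42) = -1e-42
  (+)t^(-41) = 1e-41
  (-)t^(-40) = -1e-40
  (+)t^(-39) = 1e-39
  (-)t^(-38) = -1e-38
  (+)t^(-37) = 1e-37
  (-)t^(-36) = -1e-36
  (+)t^(-35) = 1e-35
  (-)t^(-34) = -1e-34
  (+)t^(-33) = 1e-33
  (-)t^(-32) = -1e-32
  (+)t^(-31) = 1e-31
  (-)t^(-30) = -1e-30
  (+)t^(-29) = 1e-29
  (-)t^(-28) = -1e-28
  (+)t^(-27) = 1e-27
  (-)t^(-26) = -1e-26
  (+)t^(-25) = 1e-25
  (-)t^(-24) = -1e-24
  (+)t^(-23) = 1e-23
  (-)t^(-22) = -1e-22
  (+)t^(-21) = 1e-21
  (+)t^(-19) = 1e-19
Sum = (-1e-58) + (1e-57) + (-1e-56) + (1e-55) + (-1e-54) + (1e-53) + (-1e-52) + (1e-51) + (-1e-50) + (1e-49) + (-1e-48) + (1e-47) + (-1e-46) + (1e-45) + (-1e-44) + (1e-43) + (-1e-42) + (1e-41) + (-1e-40) + (1e-39) + (-1e-38) + (1e-37) + (-1e-36) + (1e-35) + (-1e-34) + (1e-33) + (-1e-32) + (1e-31) + (-1e-30) + (1e-29) + (-1e-28) + (1e-27) + (-1e-26) + (1e-25) + (-1e-24) + (1e-23) + (-1e-22) + (1e-21) + (1e-19)
= 1.009090909e-19
Rounded to 6 significant figures: 1.00909e-19

1.00909e-19


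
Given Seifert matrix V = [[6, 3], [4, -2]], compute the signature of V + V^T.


Step 1: V + V^T = [[12, 7], [7, -4]]
Step 2: trace = 8, det = -97
Step 3: Discriminant = 8^2 - 4*(-97) = 452
Step 4: Eigenvalues: 14.6301, -6.63015
Step 5: Signature = (# positive eigenvalues) - (# negative eigenvalues) = 0

0


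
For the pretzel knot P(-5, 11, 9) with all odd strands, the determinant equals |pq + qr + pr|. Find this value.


Step 1: Compute pq + qr + pr.
pq = (-5)*11 = -55
qr = 11*9 = 99
pr = (-5)*9 = -45
pq + qr + pr = -55 + 99 + (-45) = -1
Step 2: Take absolute value.
det(P(-5,11,9)) = |-1| = 1

1


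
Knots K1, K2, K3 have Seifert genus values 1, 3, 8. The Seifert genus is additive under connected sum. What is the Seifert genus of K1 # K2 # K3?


The Seifert genus is additive under connected sum.
Seifert genus(K1 # K2 # K3) = (1) + (3) + (8)
= 12

12


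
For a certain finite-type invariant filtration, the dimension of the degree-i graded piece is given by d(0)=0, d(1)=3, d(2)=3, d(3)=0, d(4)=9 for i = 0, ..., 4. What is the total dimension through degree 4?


Total dimension = d(0) + d(1) + ... + d(4)
= 0 + 3 + 3 + 0 + 9
= 15

15


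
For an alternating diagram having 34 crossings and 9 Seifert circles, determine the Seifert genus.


For alternating knots, g = (c - s + 1)/2.
= (34 - 9 + 1)/2
= 26/2 = 13

13


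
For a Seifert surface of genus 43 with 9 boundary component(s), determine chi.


chi = 2 - 2g - b
= 2 - 2*43 - 9
= 2 - 86 - 9 = -93

-93


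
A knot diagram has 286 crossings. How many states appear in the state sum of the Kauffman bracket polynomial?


Each crossing contributes 2 choices (A-smoothing or B-smoothing).
Total states = 2^286 = 124330809102446660538845562036705210025114037699336929360115994223289874253133343883264

124330809102446660538845562036705210025114037699336929360115994223289874253133343883264


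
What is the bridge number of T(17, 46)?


The bridge number of T(p,q) is min(p,q).
min(17, 46) = 17

17


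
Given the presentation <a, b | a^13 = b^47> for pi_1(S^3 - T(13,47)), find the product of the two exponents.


The relation is a^13 = b^47.
Product of exponents = 13 * 47
= 611

611


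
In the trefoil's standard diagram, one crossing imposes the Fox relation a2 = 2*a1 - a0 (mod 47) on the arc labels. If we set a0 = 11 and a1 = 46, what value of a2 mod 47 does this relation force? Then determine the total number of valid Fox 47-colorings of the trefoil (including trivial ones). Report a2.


Step 1: Apply the given crossing relation 2*a1 - a0 - a2 = 0 (mod 47).
  a2 = 2*a1 - a0 mod 47
  a2 = 2*46 - 11 mod 47
  a2 = 92 - 11 mod 47
  a2 = 81 mod 47 = 34
Step 2: The trefoil has determinant 3.
  Number of Fox p-colorings (p prime) is p^2 if p = 3, else p.
  Since 47 does not divide 3, only trivial (constant) colorings exist.
  (So the trial a0 = 11, a1 = 46 with a0 != a1 does NOT extend to a valid coloring of the whole trefoil: the other two crossing relations require 3*(a1 - a0) = 0 (mod 47), which fails.)
  Total colorings = 47
Step 3: a2 = 34, total Fox 47-colorings = 47

34


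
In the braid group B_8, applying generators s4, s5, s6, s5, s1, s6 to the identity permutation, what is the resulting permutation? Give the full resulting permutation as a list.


Starting with identity [1, 2, 3, 4, 5, 6, 7, 8].
Apply generators in sequence:
  After s4: [1, 2, 3, 5, 4, 6, 7, 8]
  After s5: [1, 2, 3, 5, 6, 4, 7, 8]
  After s6: [1, 2, 3, 5, 6, 7, 4, 8]
  After s5: [1, 2, 3, 5, 7, 6, 4, 8]
  After s1: [2, 1, 3, 5, 7, 6, 4, 8]
  After s6: [2, 1, 3, 5, 7, 4, 6, 8]
Final permutation: [2, 1, 3, 5, 7, 4, 6, 8]

[2, 1, 3, 5, 7, 4, 6, 8]


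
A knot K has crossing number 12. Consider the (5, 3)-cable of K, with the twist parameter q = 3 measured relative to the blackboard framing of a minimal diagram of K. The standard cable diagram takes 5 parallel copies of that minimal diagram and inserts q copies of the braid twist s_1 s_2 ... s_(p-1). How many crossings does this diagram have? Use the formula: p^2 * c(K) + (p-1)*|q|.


Step 1: Each of the c(K) crossings of the companion diagram becomes p*p = p^2 crossings among the p parallel strands, and each of the |q| twists s_1 s_2 ... s_(p-1) adds (p-1) crossings.
  Crossings = p^2 * c(K) + (p-1)*|q|
Step 2: = 5^2 * 12 + (5-1)*3
Step 3: = 25*12 + 4*3
Step 4: = 300 + 12 = 312

312


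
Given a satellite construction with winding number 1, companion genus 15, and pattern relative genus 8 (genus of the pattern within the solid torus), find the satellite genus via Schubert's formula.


Schubert: g(satellite) = g_rel(pattern) + |winding| * g(companion),
where g_rel(pattern) is the genus of the pattern relative to the solid torus.
= 8 + 1 * 15
= 8 + 15 = 23

23


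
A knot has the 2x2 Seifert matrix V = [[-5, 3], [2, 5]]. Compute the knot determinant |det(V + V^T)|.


Step 1: Form V + V^T where V = [[-5, 3], [2, 5]]
  V^T = [[-5, 2], [3, 5]]
  V + V^T = [[-10, 5], [5, 10]]
Step 2: det(V + V^T) = (-10)*10 - 5*5
  = -100 - 25 = -125
Step 3: Knot determinant = |det(V + V^T)| = |-125| = 125

125


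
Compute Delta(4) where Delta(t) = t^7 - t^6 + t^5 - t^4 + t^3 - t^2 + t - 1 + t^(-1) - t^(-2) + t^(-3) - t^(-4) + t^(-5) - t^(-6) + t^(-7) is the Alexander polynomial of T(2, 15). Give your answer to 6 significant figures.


Substituting t = 4 into Delta(t) = t^7 - t^6 + t^5 - t^4 + t^3 - t^2 + t - 1 + t^(-1) - t^(-2) + t^(-3) - t^(-4) + t^(-5) - t^(-6) + t^(-7):
Term values: (16384) + (-4096) + (1024) + (-256) + (64) + (-16) + (4) + (-1) + (0.25) + (-0.0625) + (0.015625) + (-0.00390625) + (0.000976562) + (-0.000244141) + (6.10352e-05)
Sum = 13107.20001
Rounded to 6 significant figures: 13107.2

13107.2


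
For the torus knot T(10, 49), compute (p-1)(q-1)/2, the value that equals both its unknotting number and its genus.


For a torus knot T(p,q), both the unknotting number and genus equal (p-1)(q-1)/2.
= (10-1)(49-1)/2
= 9*48/2
= 432/2 = 216

216


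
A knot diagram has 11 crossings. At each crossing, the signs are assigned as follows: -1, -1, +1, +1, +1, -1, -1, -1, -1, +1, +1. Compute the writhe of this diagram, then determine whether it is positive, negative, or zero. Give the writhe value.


Step 1: Count positive crossings (+1).
Positive crossings: 5
Step 2: Count negative crossings (-1).
Negative crossings: 6
Step 3: Writhe = (positive) - (negative)
w = 5 - 6 = -1
Step 4: |w| = 1, and w is negative

-1


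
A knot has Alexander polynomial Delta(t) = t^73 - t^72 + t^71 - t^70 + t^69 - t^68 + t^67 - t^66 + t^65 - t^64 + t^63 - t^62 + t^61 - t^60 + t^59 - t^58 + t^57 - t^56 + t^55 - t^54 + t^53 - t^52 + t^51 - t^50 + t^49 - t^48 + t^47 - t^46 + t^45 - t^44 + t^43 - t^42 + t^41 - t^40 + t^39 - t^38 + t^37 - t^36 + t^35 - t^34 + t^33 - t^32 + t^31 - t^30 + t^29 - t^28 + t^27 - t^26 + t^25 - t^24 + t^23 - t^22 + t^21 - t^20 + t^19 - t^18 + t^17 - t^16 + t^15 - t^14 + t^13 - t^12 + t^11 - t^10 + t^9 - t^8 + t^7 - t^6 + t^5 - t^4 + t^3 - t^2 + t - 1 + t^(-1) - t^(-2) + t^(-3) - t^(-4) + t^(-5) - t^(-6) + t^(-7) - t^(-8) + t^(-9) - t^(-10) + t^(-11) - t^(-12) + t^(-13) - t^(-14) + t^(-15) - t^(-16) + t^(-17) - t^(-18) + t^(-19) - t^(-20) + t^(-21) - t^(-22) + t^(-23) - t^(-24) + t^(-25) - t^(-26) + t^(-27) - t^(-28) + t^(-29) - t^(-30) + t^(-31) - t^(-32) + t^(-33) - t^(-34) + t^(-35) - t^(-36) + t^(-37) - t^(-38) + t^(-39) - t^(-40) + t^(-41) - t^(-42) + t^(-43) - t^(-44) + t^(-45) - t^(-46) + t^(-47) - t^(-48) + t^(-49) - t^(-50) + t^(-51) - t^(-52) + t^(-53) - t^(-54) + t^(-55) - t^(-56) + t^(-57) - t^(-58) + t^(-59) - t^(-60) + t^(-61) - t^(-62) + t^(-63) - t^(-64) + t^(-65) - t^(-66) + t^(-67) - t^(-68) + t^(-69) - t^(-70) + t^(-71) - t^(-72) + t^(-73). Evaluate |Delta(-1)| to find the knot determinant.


Step 1: The polynomial has 147 terms with alternating signs, exponents from 73 down to -73.
Step 2: Substitute t = -1. The i-th term has coefficient (-1)^i and exponent (m-i),
  so its value is (-1)^i * (-1)^(m-i) = (-1)^m = -1 for every i.
Step 3: All 147 terms equal -1, so Delta(-1) = 147 * (-1) = -147
Step 4: |Delta(-1)| = 147

147


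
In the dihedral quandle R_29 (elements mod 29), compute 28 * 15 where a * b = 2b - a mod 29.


28 * 15 = 2*15 - 28 mod 29
= 30 - 28 mod 29
= 2 mod 29 = 2

2


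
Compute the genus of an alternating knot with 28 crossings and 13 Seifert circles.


For alternating knots, g = (c - s + 1)/2.
= (28 - 13 + 1)/2
= 16/2 = 8

8


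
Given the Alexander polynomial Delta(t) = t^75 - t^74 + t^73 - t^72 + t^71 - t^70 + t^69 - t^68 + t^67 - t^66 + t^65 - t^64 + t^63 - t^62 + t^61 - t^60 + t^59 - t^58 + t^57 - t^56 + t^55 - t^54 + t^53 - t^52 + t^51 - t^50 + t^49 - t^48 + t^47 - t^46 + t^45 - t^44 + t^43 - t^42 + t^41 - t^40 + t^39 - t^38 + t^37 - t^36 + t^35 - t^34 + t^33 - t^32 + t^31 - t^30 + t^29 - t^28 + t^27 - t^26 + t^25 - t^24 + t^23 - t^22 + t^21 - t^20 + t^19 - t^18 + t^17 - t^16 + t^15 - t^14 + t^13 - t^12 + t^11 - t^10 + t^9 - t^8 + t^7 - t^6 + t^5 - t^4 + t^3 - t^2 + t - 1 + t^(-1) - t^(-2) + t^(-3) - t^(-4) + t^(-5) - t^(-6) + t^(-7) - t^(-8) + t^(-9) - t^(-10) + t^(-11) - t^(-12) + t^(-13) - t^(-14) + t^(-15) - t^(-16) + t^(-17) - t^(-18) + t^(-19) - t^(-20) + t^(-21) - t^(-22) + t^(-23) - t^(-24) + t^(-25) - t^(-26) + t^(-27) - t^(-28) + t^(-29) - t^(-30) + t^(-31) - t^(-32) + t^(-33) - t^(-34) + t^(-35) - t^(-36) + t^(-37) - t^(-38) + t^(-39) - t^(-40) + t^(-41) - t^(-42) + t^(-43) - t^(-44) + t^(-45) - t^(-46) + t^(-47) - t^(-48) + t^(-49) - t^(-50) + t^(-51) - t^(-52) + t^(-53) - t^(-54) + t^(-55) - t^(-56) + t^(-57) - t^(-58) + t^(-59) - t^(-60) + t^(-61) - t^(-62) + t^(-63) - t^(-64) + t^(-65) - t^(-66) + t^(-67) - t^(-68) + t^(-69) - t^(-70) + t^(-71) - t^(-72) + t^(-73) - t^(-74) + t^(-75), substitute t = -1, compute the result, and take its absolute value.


Step 1: The polynomial has 151 terms with alternating signs, exponents from 75 down to -75.
Step 2: Substitute t = -1. The i-th term has coefficient (-1)^i and exponent (m-i),
  so its value is (-1)^i * (-1)^(m-i) = (-1)^m = -1 for every i.
Step 3: All 151 terms equal -1, so Delta(-1) = 151 * (-1) = -151
Step 4: |Delta(-1)| = 151

151


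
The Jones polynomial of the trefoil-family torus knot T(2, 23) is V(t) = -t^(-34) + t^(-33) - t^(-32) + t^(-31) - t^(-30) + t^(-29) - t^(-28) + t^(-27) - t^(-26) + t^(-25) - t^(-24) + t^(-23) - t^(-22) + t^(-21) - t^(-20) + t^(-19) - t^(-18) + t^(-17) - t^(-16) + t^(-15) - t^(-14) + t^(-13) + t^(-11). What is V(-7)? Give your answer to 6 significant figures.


Substituting t = -7 into V(t) = -t^(-34) + t^(-33) - t^(-32) + t^(-31) - t^(-30) + t^(-29) - t^(-28) + t^(-27) - t^(-26) + t^(-25) - t^(-24) + t^(-23) - t^(-22) + t^(-21) - t^(-20) + t^(-19) - t^(-18) + t^(-17) - t^(-16) + t^(-15) - t^(-14) + t^(-13) + t^(-11):
  (-)t^(-34) = -1.84785e-29
  (+)t^(-33) = -1.29349e-28
  (-)t^(-32) = -9.05446e-28
  (+)t^(-31) = -6.33812e-27
  (-)t^(-30) = -4.43669e-26
  (+)t^(-29) = -3.10568e-25
  (-)t^(-28) = -2.17398e-24
  (+)t^(-27) = -1.52178e-23
  (-)t^(-26) = -1.06525e-22
  (+)t^(-25) = -7.45674e-22
  (-)t^(-24) = -5.21972e-21
  (+)t^(-23) = -3.6538e-20
  (-)t^(-22) = -2.55766e-19
  (+)t^(-21) = -1.79036e-18
  (-)t^(-20) = -1.25325e-17
  (+)t^(-19) = -8.77278e-17
  (-)t^(-18) = -6.14095e-16
  (+)t^(-17) = -4.29866e-15
  (-)t^(-16) = -3.00906e-14
  (+)t^(-15) = -2.10634e-13
  (-)t^(-14) = -1.47444e-12
  (+)t^(-13) = -1.03211e-11
  (+)t^(-11) = -5.05733e-10
Sum = (-1.84785e-29) + (-1.29349e-28) + (-9.05446e-28) + (-6.33812e-27) + (-4.43669e-26) + (-3.10568e-25) + (-2.17398e-24) + (-1.52178e-23) + (-1.06525e-22) + (-7.45674e-22) + (-5.21972e-21) + (-3.6538e-20) + (-2.55766e-19) + (-1.79036e-18) + (-1.25325e-17) + (-8.77278e-17) + (-6.14095e-16) + (-4.29866e-15) + (-3.00906e-14) + (-2.10634e-13) + (-1.47444e-12) + (-1.03211e-11) + (-5.05733e-10)
= -5.1777458e-10
Rounded to 6 significant figures: -5.17775e-10

-5.17775e-10


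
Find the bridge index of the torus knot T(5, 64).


The bridge number of T(p,q) is min(p,q).
min(5, 64) = 5

5


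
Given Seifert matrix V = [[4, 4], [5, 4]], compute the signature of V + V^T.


Step 1: V + V^T = [[8, 9], [9, 8]]
Step 2: trace = 16, det = -17
Step 3: Discriminant = 16^2 - 4*(-17) = 324
Step 4: Eigenvalues: 17, -1
Step 5: Signature = (# positive eigenvalues) - (# negative eigenvalues) = 0

0


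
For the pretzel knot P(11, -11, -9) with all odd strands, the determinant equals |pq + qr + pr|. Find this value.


Step 1: Compute pq + qr + pr.
pq = 11*(-11) = -121
qr = (-11)*(-9) = 99
pr = 11*(-9) = -99
pq + qr + pr = -121 + 99 + (-99) = -121
Step 2: Take absolute value.
det(P(11,-11,-9)) = |-121| = 121

121


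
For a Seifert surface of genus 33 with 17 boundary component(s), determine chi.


chi = 2 - 2g - b
= 2 - 2*33 - 17
= 2 - 66 - 17 = -81

-81


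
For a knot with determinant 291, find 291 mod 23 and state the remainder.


Step 1: A knot is p-colorable if and only if p divides its determinant.
Step 2: Compute 291 mod 23.
291 = 12 * 23 + 15
Step 3: 291 mod 23 = 15
Step 4: The knot is 23-colorable: no

15


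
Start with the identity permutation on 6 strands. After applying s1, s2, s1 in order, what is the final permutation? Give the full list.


Starting with identity [1, 2, 3, 4, 5, 6].
Apply generators in sequence:
  After s1: [2, 1, 3, 4, 5, 6]
  After s2: [2, 3, 1, 4, 5, 6]
  After s1: [3, 2, 1, 4, 5, 6]
Final permutation: [3, 2, 1, 4, 5, 6]

[3, 2, 1, 4, 5, 6]


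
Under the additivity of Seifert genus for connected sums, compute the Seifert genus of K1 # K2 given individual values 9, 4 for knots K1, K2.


The Seifert genus is additive under connected sum.
Seifert genus(K1 # K2) = (9) + (4)
= 13

13


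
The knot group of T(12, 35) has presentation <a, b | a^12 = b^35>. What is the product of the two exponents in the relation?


The relation is a^12 = b^35.
Product of exponents = 12 * 35
= 420

420


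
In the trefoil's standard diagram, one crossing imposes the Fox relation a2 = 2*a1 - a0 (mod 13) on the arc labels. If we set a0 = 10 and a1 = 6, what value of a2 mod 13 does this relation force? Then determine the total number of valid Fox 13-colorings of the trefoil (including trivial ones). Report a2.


Step 1: Apply the given crossing relation 2*a1 - a0 - a2 = 0 (mod 13).
  a2 = 2*a1 - a0 mod 13
  a2 = 2*6 - 10 mod 13
  a2 = 12 - 10 mod 13
  a2 = 2 mod 13 = 2
Step 2: The trefoil has determinant 3.
  Number of Fox p-colorings (p prime) is p^2 if p = 3, else p.
  Since 13 does not divide 3, only trivial (constant) colorings exist.
  (So the trial a0 = 10, a1 = 6 with a0 != a1 does NOT extend to a valid coloring of the whole trefoil: the other two crossing relations require 3*(a1 - a0) = 0 (mod 13), which fails.)
  Total colorings = 13
Step 3: a2 = 2, total Fox 13-colorings = 13

2


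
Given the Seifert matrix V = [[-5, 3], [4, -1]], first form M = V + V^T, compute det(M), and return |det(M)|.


Step 1: Form V + V^T where V = [[-5, 3], [4, -1]]
  V^T = [[-5, 4], [3, -1]]
  V + V^T = [[-10, 7], [7, -2]]
Step 2: det(V + V^T) = (-10)*(-2) - 7*7
  = 20 - 49 = -29
Step 3: Knot determinant = |det(V + V^T)| = |-29| = 29

29


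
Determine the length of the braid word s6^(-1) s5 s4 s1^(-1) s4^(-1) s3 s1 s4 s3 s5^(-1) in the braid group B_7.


The word length counts the number of generators (including inverses).
Listing each generator: s6^(-1), s5, s4, s1^(-1), s4^(-1), s3, s1, s4, s3, s5^(-1)
There are 10 generators in this braid word.

10


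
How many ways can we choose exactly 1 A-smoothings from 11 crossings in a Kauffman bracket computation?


We choose which 1 of 11 crossings get A-smoothings.
C(11, 1) = 11! / (1! * 10!)
= 11

11


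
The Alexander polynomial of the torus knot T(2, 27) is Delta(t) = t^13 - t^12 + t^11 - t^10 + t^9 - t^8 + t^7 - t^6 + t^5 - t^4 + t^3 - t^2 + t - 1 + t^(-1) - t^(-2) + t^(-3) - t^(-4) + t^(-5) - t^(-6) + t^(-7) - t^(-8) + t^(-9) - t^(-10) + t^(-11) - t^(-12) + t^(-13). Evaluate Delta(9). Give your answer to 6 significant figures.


Substituting t = 9 into Delta(t) = t^13 - t^12 + t^11 - t^10 + t^9 - t^8 + t^7 - t^6 + t^5 - t^4 + t^3 - t^2 + t - 1 + t^(-1) - t^(-2) + t^(-3) - t^(-4) + t^(-5) - t^(-6) + t^(-7) - t^(-8) + t^(-9) - t^(-10) + t^(-11) - t^(-12) + t^(-13):
Term values: (2541865828329) + (-282429536481) + (31381059609) + (-3486784401) + (387420489) + (-43046721) + (4782969) + (-531441) + (59049) + (-6561) + (729) + (-81) + (9) + (-1) + (0.111111) + (-0.0123457) + (0.00137174) + (-0.000152416) + (1.69351e-05) + (-1.88168e-06) + (2.09075e-07) + (-2.32306e-08) + (2.58117e-09) + (-2.86797e-10) + (3.18664e-11) + (-3.54071e-12) + (3.93412e-13)
Sum = 2.287679245e+12
Rounded to 6 significant figures: 2.28768e+12

2.28768e+12


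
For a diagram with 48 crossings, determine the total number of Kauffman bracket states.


Each crossing contributes 2 choices (A-smoothing or B-smoothing).
Total states = 2^48 = 281474976710656

281474976710656


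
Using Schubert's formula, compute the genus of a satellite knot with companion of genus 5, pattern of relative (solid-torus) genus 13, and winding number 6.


Schubert: g(satellite) = g_rel(pattern) + |winding| * g(companion),
where g_rel(pattern) is the genus of the pattern relative to the solid torus.
= 13 + 6 * 5
= 13 + 30 = 43

43


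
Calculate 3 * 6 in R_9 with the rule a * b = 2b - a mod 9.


3 * 6 = 2*6 - 3 mod 9
= 12 - 3 mod 9
= 9 mod 9 = 0

0


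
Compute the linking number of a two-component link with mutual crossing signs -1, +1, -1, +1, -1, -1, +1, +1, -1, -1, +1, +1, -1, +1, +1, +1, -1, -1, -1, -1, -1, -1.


Step 1: Count positive crossings: 9
Step 2: Count negative crossings: 13
Step 3: Sum of signs = 9 - 13 = -4
Step 4: Linking number = sum/2 = -4/2 = -2

-2


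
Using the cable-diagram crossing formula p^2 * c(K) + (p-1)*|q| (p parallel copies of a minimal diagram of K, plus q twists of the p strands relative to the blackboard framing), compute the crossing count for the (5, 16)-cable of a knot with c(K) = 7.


Step 1: Each of the c(K) crossings of the companion diagram becomes p*p = p^2 crossings among the p parallel strands, and each of the |q| twists s_1 s_2 ... s_(p-1) adds (p-1) crossings.
  Crossings = p^2 * c(K) + (p-1)*|q|
Step 2: = 5^2 * 7 + (5-1)*16
Step 3: = 25*7 + 4*16
Step 4: = 175 + 64 = 239

239


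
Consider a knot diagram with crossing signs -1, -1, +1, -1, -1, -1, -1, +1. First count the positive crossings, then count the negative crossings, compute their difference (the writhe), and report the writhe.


Step 1: Count positive crossings (+1).
Positive crossings: 2
Step 2: Count negative crossings (-1).
Negative crossings: 6
Step 3: Writhe = (positive) - (negative)
w = 2 - 6 = -4
Step 4: |w| = 4, and w is negative

-4


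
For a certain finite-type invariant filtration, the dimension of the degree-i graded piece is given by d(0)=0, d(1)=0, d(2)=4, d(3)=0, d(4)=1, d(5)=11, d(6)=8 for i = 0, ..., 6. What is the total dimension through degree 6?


Total dimension = d(0) + d(1) + ... + d(6)
= 0 + 0 + 4 + 0 + 1 + 11 + 8
= 24

24


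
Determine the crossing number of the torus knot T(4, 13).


For a torus knot T(p, q) with gcd(p,q)=1,
the crossing number is min(p*(q-1), q*(p-1)).
p*(q-1) = 4*12 = 48
q*(p-1) = 13*3 = 39
min(48, 39) = 39

39


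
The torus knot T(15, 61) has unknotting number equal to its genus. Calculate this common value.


For a torus knot T(p,q), both the unknotting number and genus equal (p-1)(q-1)/2.
= (15-1)(61-1)/2
= 14*60/2
= 840/2 = 420

420


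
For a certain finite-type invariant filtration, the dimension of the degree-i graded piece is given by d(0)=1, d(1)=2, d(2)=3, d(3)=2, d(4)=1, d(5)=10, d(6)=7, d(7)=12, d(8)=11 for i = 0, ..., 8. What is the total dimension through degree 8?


Total dimension = d(0) + d(1) + ... + d(8)
= 1 + 2 + 3 + 2 + 1 + 10 + 7 + 12 + 11
= 49

49


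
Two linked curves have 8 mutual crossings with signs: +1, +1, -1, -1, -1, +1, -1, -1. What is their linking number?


Step 1: Count positive crossings: 3
Step 2: Count negative crossings: 5
Step 3: Sum of signs = 3 - 5 = -2
Step 4: Linking number = sum/2 = -2/2 = -1

-1


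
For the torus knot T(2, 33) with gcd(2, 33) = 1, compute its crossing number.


For a torus knot T(p, q) with gcd(p,q)=1,
the crossing number is min(p*(q-1), q*(p-1)).
p*(q-1) = 2*32 = 64
q*(p-1) = 33*1 = 33
min(64, 33) = 33

33


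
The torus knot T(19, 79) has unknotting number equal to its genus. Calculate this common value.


For a torus knot T(p,q), both the unknotting number and genus equal (p-1)(q-1)/2.
= (19-1)(79-1)/2
= 18*78/2
= 1404/2 = 702

702


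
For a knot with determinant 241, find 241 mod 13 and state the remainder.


Step 1: A knot is p-colorable if and only if p divides its determinant.
Step 2: Compute 241 mod 13.
241 = 18 * 13 + 7
Step 3: 241 mod 13 = 7
Step 4: The knot is 13-colorable: no

7


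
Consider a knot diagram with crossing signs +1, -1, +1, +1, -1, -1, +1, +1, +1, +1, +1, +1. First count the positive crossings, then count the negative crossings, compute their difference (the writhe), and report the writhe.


Step 1: Count positive crossings (+1).
Positive crossings: 9
Step 2: Count negative crossings (-1).
Negative crossings: 3
Step 3: Writhe = (positive) - (negative)
w = 9 - 3 = 6
Step 4: |w| = 6, and w is positive

6


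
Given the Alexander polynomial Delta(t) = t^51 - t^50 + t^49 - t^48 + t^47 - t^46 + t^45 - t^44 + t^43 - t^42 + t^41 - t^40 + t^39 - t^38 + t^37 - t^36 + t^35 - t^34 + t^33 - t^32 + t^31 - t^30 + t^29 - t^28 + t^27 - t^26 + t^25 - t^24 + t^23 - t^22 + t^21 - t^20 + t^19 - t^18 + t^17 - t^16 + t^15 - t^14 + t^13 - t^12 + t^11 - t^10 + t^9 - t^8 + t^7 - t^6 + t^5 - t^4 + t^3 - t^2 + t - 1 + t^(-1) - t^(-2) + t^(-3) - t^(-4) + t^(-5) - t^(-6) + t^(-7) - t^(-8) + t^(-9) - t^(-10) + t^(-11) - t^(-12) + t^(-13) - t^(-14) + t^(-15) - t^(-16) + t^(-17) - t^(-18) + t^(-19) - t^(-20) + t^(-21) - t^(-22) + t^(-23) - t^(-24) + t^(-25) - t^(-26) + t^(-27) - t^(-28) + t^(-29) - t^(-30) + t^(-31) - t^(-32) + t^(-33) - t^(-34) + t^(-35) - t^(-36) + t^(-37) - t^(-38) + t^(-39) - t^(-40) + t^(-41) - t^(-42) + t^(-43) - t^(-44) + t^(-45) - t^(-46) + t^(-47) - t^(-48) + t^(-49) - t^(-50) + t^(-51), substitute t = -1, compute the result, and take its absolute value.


Step 1: The polynomial has 103 terms with alternating signs, exponents from 51 down to -51.
Step 2: Substitute t = -1. The i-th term has coefficient (-1)^i and exponent (m-i),
  so its value is (-1)^i * (-1)^(m-i) = (-1)^m = -1 for every i.
Step 3: All 103 terms equal -1, so Delta(-1) = 103 * (-1) = -103
Step 4: |Delta(-1)| = 103

103


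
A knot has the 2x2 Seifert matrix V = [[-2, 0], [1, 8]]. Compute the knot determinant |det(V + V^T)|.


Step 1: Form V + V^T where V = [[-2, 0], [1, 8]]
  V^T = [[-2, 1], [0, 8]]
  V + V^T = [[-4, 1], [1, 16]]
Step 2: det(V + V^T) = (-4)*16 - 1*1
  = -64 - 1 = -65
Step 3: Knot determinant = |det(V + V^T)| = |-65| = 65

65


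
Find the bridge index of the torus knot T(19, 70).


The bridge number of T(p,q) is min(p,q).
min(19, 70) = 19

19


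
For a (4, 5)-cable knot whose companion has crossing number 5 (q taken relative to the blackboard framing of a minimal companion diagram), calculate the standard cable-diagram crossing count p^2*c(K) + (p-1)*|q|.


Step 1: Each of the c(K) crossings of the companion diagram becomes p*p = p^2 crossings among the p parallel strands, and each of the |q| twists s_1 s_2 ... s_(p-1) adds (p-1) crossings.
  Crossings = p^2 * c(K) + (p-1)*|q|
Step 2: = 4^2 * 5 + (4-1)*5
Step 3: = 16*5 + 3*5
Step 4: = 80 + 15 = 95

95


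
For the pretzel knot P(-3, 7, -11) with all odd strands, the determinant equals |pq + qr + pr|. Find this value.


Step 1: Compute pq + qr + pr.
pq = (-3)*7 = -21
qr = 7*(-11) = -77
pr = (-3)*(-11) = 33
pq + qr + pr = -21 + (-77) + 33 = -65
Step 2: Take absolute value.
det(P(-3,7,-11)) = |-65| = 65

65


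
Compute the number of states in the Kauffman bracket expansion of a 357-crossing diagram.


Each crossing contributes 2 choices (A-smoothing or B-smoothing).
Total states = 2^357 = 293567822846729153486185074598667128421960318613539983838411371441526128139326055432962374798096087878991872

293567822846729153486185074598667128421960318613539983838411371441526128139326055432962374798096087878991872


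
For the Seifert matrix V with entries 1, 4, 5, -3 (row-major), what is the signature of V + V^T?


Step 1: V + V^T = [[2, 9], [9, -6]]
Step 2: trace = -4, det = -93
Step 3: Discriminant = (-4)^2 - 4*(-93) = 388
Step 4: Eigenvalues: 7.84886, -11.8489
Step 5: Signature = (# positive eigenvalues) - (# negative eigenvalues) = 0

0


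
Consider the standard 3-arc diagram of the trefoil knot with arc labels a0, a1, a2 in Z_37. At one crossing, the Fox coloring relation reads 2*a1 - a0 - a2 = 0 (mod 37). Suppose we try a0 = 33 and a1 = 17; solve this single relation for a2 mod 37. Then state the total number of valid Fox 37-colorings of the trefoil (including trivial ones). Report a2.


Step 1: Apply the given crossing relation 2*a1 - a0 - a2 = 0 (mod 37).
  a2 = 2*a1 - a0 mod 37
  a2 = 2*17 - 33 mod 37
  a2 = 34 - 33 mod 37
  a2 = 1 mod 37 = 1
Step 2: The trefoil has determinant 3.
  Number of Fox p-colorings (p prime) is p^2 if p = 3, else p.
  Since 37 does not divide 3, only trivial (constant) colorings exist.
  (So the trial a0 = 33, a1 = 17 with a0 != a1 does NOT extend to a valid coloring of the whole trefoil: the other two crossing relations require 3*(a1 - a0) = 0 (mod 37), which fails.)
  Total colorings = 37
Step 3: a2 = 1, total Fox 37-colorings = 37

1


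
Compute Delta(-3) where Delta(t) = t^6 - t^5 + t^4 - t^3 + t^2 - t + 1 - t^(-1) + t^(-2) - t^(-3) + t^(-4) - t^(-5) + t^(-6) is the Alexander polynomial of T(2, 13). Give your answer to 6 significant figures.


Substituting t = -3 into Delta(t) = t^6 - t^5 + t^4 - t^3 + t^2 - t + 1 - t^(-1) + t^(-2) - t^(-3) + t^(-4) - t^(-5) + t^(-6):
Term values: (729) + (243) + (81) + (27) + (9) + (3) + (1) + (0.333333) + (0.111111) + (0.037037) + (0.0123457) + (0.00411523) + (0.00137174)
Sum = 1093.499314
Rounded to 6 significant figures: 1093.5

1093.5


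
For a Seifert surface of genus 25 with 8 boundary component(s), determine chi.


chi = 2 - 2g - b
= 2 - 2*25 - 8
= 2 - 50 - 8 = -56

-56


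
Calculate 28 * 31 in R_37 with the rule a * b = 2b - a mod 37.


28 * 31 = 2*31 - 28 mod 37
= 62 - 28 mod 37
= 34 mod 37 = 34

34


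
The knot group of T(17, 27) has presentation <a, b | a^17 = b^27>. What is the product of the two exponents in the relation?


The relation is a^17 = b^27.
Product of exponents = 17 * 27
= 459

459


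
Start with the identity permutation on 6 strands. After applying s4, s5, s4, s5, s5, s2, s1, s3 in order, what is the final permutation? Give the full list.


Starting with identity [1, 2, 3, 4, 5, 6].
Apply generators in sequence:
  After s4: [1, 2, 3, 5, 4, 6]
  After s5: [1, 2, 3, 5, 6, 4]
  After s4: [1, 2, 3, 6, 5, 4]
  After s5: [1, 2, 3, 6, 4, 5]
  After s5: [1, 2, 3, 6, 5, 4]
  After s2: [1, 3, 2, 6, 5, 4]
  After s1: [3, 1, 2, 6, 5, 4]
  After s3: [3, 1, 6, 2, 5, 4]
Final permutation: [3, 1, 6, 2, 5, 4]

[3, 1, 6, 2, 5, 4]


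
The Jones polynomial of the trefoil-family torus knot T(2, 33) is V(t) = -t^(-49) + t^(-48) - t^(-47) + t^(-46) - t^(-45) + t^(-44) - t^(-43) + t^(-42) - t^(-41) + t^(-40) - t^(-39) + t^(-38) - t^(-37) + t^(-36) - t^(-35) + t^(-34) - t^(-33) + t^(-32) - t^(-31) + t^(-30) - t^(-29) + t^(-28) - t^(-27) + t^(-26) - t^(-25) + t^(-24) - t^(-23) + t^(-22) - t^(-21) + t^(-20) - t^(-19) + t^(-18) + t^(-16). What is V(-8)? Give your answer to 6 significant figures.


Substituting t = -8 into V(t) = -t^(-49) + t^(-48) - t^(-47) + t^(-46) - t^(-45) + t^(-44) - t^(-43) + t^(-42) - t^(-41) + t^(-40) - t^(-39) + t^(-38) - t^(-37) + t^(-36) - t^(-35) + t^(-34) - t^(-33) + t^(-32) - t^(-31) + t^(-30) - t^(-29) + t^(-28) - t^(-27) + t^(-26) - t^(-25) + t^(-24) - t^(-23) + t^(-22) - t^(-21) + t^(-20) - t^(-19) + t^(-18) + t^(-16):
  (-)t^(-49) = 5.60519e-45
  (+)t^(-48) = 4.48416e-44
  (-)t^(-47) = 3.58732e-43
  (+)t^(-46) = 2.86986e-42
  (-)t^(-45) = 2.29589e-41
  (+)t^(-44) = 1.83671e-40
  (-)t^(-43) = 1.46937e-39
  (+)t^(-42) = 1.17549e-38
  (-)t^(-41) = 9.40395e-38
  (+)t^(-40) = 7.52316e-37
  (-)t^(-39) = 6.01853e-36
  (+)t^(-38) = 4.81482e-35
  (-)t^(-37) = 3.85186e-34
  (+)t^(-36) = 3.08149e-33
  (-)t^(-35) = 2.46519e-32
  (+)t^(-34) = 1.97215e-31
  (-)t^(-33) = 1.57772e-30
  (+)t^(-32) = 1.26218e-29
  (-)t^(-31) = 1.00974e-28
  (+)t^(-30) = 8.07794e-28
  (-)t^(-29) = 6.46235e-27
  (+)t^(-28) = 5.16988e-26
  (-)t^(-27) = 4.1359e-25
  (+)t^(-26) = 3.30872e-24
  (-)t^(-25) = 2.64698e-23
  (+)t^(-24) = 2.11758e-22
  (-)t^(-23) = 1.69407e-21
  (+)t^(-22) = 1.35525e-20
  (-)t^(-21) = 1.0842e-19
  (+)t^(-20) = 8.67362e-19
  (-)t^(-19) = 6.93889e-18
  (+)t^(-18) = 5.55112e-17
  (+)t^(-16) = 3.55271e-15
Sum = (5.60519e-45) + (4.48416e-44) + (3.58732e-43) + (2.86986e-42) + (2.29589e-41) + (1.83671e-40) + (1.46937e-39) + (1.17549e-38) + (9.40395e-38) + (7.52316e-37) + (6.01853e-36) + (4.81482e-35) + (3.85186e-34) + (3.08149e-33) + (2.46519e-32) + (1.97215e-31) + (1.57772e-30) + (1.26218e-29) + (1.00974e-28) + (8.07794e-28) + (6.46235e-27) + (5.16988e-26) + (4.1359e-25) + (3.30872e-24) + (2.64698e-23) + (2.11758e-22) + (1.69407e-21) + (1.35525e-20) + (1.0842e-19) + (8.67362e-19) + (6.93889e-18) + (5.55112e-17) + (3.55271e-15)
= 3.616154994e-15
Rounded to 6 significant figures: 3.61615e-15

3.61615e-15


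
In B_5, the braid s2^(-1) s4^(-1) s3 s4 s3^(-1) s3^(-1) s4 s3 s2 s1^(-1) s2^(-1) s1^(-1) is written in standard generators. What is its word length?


The word length counts the number of generators (including inverses).
Listing each generator: s2^(-1), s4^(-1), s3, s4, s3^(-1), s3^(-1), s4, s3, s2, s1^(-1), s2^(-1), s1^(-1)
There are 12 generators in this braid word.

12


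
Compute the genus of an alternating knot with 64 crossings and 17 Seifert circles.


For alternating knots, g = (c - s + 1)/2.
= (64 - 17 + 1)/2
= 48/2 = 24

24


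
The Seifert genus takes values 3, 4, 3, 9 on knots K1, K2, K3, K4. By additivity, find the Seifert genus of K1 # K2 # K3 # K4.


The Seifert genus is additive under connected sum.
Seifert genus(K1 # K2 # K3 # K4) = (3) + (4) + (3) + (9)
= 19

19


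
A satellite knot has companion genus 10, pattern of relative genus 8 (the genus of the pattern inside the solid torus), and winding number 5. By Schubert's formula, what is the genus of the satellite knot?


Schubert: g(satellite) = g_rel(pattern) + |winding| * g(companion),
where g_rel(pattern) is the genus of the pattern relative to the solid torus.
= 8 + 5 * 10
= 8 + 50 = 58

58


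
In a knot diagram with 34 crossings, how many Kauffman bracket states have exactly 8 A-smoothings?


We choose which 8 of 34 crossings get A-smoothings.
C(34, 8) = 34! / (8! * 26!)
= 18156204

18156204


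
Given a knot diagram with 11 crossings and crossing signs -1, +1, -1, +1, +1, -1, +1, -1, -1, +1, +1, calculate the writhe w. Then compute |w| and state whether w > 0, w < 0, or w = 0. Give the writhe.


Step 1: Count positive crossings (+1).
Positive crossings: 6
Step 2: Count negative crossings (-1).
Negative crossings: 5
Step 3: Writhe = (positive) - (negative)
w = 6 - 5 = 1
Step 4: |w| = 1, and w is positive

1


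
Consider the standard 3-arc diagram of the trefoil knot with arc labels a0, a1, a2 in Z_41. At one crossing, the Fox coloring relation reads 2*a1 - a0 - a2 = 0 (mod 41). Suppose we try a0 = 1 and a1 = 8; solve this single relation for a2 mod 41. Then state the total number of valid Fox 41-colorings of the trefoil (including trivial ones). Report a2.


Step 1: Apply the given crossing relation 2*a1 - a0 - a2 = 0 (mod 41).
  a2 = 2*a1 - a0 mod 41
  a2 = 2*8 - 1 mod 41
  a2 = 16 - 1 mod 41
  a2 = 15 mod 41 = 15
Step 2: The trefoil has determinant 3.
  Number of Fox p-colorings (p prime) is p^2 if p = 3, else p.
  Since 41 does not divide 3, only trivial (constant) colorings exist.
  (So the trial a0 = 1, a1 = 8 with a0 != a1 does NOT extend to a valid coloring of the whole trefoil: the other two crossing relations require 3*(a1 - a0) = 0 (mod 41), which fails.)
  Total colorings = 41
Step 3: a2 = 15, total Fox 41-colorings = 41

15


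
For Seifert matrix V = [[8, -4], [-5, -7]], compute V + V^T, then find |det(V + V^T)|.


Step 1: Form V + V^T where V = [[8, -4], [-5, -7]]
  V^T = [[8, -5], [-4, -7]]
  V + V^T = [[16, -9], [-9, -14]]
Step 2: det(V + V^T) = 16*(-14) - (-9)*(-9)
  = -224 - 81 = -305
Step 3: Knot determinant = |det(V + V^T)| = |-305| = 305

305


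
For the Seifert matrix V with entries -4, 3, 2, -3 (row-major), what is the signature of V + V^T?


Step 1: V + V^T = [[-8, 5], [5, -6]]
Step 2: trace = -14, det = 23
Step 3: Discriminant = (-14)^2 - 4*23 = 104
Step 4: Eigenvalues: -1.90098, -12.099
Step 5: Signature = (# positive eigenvalues) - (# negative eigenvalues) = -2

-2


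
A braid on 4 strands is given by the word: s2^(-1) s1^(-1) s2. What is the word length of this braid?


The word length counts the number of generators (including inverses).
Listing each generator: s2^(-1), s1^(-1), s2
There are 3 generators in this braid word.

3


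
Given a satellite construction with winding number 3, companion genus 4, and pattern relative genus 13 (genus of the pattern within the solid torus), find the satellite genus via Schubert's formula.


Schubert: g(satellite) = g_rel(pattern) + |winding| * g(companion),
where g_rel(pattern) is the genus of the pattern relative to the solid torus.
= 13 + 3 * 4
= 13 + 12 = 25

25


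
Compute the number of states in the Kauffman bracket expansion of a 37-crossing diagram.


Each crossing contributes 2 choices (A-smoothing or B-smoothing).
Total states = 2^37 = 137438953472

137438953472


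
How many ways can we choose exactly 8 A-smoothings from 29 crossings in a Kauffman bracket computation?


We choose which 8 of 29 crossings get A-smoothings.
C(29, 8) = 29! / (8! * 21!)
= 4292145

4292145


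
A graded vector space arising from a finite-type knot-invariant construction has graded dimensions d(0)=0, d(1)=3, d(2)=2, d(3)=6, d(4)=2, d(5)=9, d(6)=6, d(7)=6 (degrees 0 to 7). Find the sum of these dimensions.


Total dimension = d(0) + d(1) + ... + d(7)
= 0 + 3 + 2 + 6 + 2 + 9 + 6 + 6
= 34

34


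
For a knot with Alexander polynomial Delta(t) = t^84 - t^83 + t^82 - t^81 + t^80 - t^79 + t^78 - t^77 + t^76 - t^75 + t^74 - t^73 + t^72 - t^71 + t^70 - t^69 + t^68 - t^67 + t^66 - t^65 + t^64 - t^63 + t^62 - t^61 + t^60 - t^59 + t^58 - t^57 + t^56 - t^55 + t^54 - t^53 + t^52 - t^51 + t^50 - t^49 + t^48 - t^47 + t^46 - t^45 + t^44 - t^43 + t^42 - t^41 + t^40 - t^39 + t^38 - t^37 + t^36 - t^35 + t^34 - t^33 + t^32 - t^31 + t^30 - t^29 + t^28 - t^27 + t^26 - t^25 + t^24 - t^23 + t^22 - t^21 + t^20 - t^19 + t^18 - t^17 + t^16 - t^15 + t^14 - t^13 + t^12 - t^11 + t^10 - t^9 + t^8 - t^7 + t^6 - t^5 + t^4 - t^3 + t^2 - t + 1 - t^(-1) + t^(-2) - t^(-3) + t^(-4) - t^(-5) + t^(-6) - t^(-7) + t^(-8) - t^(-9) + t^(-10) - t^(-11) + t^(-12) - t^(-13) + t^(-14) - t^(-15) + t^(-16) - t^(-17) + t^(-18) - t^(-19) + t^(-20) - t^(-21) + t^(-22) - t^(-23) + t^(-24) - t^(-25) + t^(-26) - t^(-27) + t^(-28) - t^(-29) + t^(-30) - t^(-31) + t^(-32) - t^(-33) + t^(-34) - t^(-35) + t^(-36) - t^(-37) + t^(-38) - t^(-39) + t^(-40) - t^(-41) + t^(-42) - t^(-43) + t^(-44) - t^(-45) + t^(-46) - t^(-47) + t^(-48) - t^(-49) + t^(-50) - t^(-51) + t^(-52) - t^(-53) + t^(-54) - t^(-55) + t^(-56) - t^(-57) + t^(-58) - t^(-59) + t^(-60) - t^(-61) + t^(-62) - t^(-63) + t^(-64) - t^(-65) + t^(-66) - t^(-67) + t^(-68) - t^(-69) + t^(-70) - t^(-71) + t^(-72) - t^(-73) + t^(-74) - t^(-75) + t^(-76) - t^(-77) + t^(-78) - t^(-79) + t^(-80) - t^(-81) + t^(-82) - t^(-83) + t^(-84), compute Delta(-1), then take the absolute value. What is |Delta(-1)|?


Step 1: The polynomial has 169 terms with alternating signs, exponents from 84 down to -84.
Step 2: Substitute t = -1. The i-th term has coefficient (-1)^i and exponent (m-i),
  so its value is (-1)^i * (-1)^(m-i) = (-1)^m = 1 for every i.
Step 3: All 169 terms equal 1, so Delta(-1) = 169 * (1) = 169
Step 4: |Delta(-1)| = 169

169


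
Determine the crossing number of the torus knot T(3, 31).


For a torus knot T(p, q) with gcd(p,q)=1,
the crossing number is min(p*(q-1), q*(p-1)).
p*(q-1) = 3*30 = 90
q*(p-1) = 31*2 = 62
min(90, 62) = 62

62
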